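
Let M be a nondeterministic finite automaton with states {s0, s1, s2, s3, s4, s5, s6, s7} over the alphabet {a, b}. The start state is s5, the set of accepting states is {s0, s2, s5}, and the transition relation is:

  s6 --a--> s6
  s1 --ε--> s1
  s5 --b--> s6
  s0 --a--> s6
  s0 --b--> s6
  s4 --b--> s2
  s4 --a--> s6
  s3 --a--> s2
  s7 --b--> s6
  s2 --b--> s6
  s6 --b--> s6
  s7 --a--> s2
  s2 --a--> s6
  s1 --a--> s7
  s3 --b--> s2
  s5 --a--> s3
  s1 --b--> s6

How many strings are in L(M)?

3

The useful subgraph on states {s2, s3, s5} is acyclic, so L(M) is finite; the longest accepting path visits 3 useful states, giving maximum string length 2.
Counting accepting paths from s5 by length: 1 of length 0, 2 of length 2. Total 3.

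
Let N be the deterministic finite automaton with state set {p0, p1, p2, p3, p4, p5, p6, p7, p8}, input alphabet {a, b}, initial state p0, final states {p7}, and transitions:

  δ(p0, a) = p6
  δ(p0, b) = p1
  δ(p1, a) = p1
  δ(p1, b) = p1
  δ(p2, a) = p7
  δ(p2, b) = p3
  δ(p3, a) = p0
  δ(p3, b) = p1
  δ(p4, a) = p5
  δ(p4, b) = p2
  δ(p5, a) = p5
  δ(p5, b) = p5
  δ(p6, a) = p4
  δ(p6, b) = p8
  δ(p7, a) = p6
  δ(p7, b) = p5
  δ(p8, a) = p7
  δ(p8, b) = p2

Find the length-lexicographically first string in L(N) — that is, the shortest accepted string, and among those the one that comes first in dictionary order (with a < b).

aba

A breadth-first search from p0 reaches an accepting state first via the path p0 → p6 → p8 → p7 on input aba.
No string of length < 3 is accepted (BFS exhausts all shorter strings without reaching an accepting state), and aba is the lexicographically least accepting string of length 3.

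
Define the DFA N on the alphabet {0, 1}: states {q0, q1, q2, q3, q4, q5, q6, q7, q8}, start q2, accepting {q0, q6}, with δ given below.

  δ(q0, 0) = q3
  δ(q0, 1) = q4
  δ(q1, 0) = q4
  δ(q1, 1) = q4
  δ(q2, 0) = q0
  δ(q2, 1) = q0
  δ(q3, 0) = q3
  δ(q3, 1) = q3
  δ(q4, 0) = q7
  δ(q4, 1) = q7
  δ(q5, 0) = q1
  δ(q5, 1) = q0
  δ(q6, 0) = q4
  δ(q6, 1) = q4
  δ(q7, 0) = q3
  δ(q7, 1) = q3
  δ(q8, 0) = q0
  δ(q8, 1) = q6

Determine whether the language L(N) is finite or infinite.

The useful states (reachable from q2 and able to reach an accepting state) are {q0, q2}.
Restricted to these states the transition graph has no cycle, so every accepting path has bounded length and L is finite.

finite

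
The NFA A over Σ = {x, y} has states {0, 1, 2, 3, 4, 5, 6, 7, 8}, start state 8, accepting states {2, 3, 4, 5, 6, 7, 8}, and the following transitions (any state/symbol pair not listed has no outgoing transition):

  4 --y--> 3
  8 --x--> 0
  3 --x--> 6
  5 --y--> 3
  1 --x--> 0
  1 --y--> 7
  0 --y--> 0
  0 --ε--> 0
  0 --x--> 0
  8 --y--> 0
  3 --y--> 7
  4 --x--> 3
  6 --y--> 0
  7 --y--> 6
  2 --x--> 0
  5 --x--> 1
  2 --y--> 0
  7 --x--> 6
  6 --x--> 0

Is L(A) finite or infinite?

finite

The useful states (reachable from 8 and able to reach an accepting state) are {8}.
Restricted to these states the transition graph has no cycle, so every accepting path has bounded length and L is finite.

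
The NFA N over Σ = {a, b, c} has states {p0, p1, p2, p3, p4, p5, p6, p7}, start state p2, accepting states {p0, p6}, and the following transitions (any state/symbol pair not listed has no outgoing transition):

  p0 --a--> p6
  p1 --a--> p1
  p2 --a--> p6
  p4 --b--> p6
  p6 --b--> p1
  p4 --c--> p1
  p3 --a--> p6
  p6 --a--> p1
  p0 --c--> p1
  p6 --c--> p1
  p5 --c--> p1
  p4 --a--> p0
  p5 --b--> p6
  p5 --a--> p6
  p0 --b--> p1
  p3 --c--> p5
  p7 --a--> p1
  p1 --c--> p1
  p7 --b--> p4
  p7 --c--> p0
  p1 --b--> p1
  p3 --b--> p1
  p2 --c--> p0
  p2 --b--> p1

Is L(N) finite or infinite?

The useful states (reachable from p2 and able to reach an accepting state) are {p0, p2, p6}.
Restricted to these states the transition graph has no cycle, so every accepting path has bounded length and L is finite.

finite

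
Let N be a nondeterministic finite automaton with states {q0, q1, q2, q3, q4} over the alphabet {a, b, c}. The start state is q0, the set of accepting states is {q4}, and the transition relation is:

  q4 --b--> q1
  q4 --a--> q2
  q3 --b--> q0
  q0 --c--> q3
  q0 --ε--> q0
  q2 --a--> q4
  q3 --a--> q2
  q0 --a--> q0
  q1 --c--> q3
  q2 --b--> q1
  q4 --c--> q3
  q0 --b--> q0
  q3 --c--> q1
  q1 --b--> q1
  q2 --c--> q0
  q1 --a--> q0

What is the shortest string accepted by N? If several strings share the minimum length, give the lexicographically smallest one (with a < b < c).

A breadth-first search from q0 reaches an accepting state first via the path q0 → q3 → q2 → q4 on input caa.
No string of length < 3 is accepted (BFS exhausts all shorter strings without reaching an accepting state), and caa is the lexicographically least accepting string of length 3.

caa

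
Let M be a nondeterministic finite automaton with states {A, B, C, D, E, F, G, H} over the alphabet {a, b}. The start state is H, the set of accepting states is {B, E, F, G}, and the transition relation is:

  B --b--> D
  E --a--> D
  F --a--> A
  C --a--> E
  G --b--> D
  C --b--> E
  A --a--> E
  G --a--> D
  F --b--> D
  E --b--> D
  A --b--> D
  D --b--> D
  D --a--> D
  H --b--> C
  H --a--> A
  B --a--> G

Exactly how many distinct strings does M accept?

The useful subgraph on states {A, C, E, H} is acyclic, so L(M) is finite; the longest accepting path visits 3 useful states, giving maximum string length 2.
Counting accepting paths from H by length: 3 of length 2. Total 3.

3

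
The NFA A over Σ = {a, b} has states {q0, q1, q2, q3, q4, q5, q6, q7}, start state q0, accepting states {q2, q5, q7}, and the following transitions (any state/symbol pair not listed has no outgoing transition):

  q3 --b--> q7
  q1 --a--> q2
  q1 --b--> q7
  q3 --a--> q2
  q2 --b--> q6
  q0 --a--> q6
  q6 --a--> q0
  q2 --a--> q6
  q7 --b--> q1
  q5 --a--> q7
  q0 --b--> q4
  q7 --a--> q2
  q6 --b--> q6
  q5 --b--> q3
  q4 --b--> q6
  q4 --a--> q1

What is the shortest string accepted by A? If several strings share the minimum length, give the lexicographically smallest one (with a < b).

baa

A breadth-first search from q0 reaches an accepting state first via the path q0 → q4 → q1 → q2 on input baa.
No string of length < 3 is accepted (BFS exhausts all shorter strings without reaching an accepting state), and baa is the lexicographically least accepting string of length 3.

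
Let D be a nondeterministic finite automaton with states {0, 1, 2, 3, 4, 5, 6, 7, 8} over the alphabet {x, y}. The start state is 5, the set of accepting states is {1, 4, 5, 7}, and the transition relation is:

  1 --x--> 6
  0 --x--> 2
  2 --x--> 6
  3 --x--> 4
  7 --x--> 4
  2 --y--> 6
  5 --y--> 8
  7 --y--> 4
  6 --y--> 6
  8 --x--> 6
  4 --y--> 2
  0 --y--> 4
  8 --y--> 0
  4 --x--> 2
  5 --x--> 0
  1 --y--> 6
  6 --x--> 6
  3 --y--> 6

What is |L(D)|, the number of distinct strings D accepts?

The useful subgraph on states {0, 4, 5, 8} is acyclic, so L(D) is finite; the longest accepting path visits 4 useful states, giving maximum string length 3.
Counting accepting paths from 5 by length: 1 of length 0, 1 of length 2, 1 of length 3. Total 3.

3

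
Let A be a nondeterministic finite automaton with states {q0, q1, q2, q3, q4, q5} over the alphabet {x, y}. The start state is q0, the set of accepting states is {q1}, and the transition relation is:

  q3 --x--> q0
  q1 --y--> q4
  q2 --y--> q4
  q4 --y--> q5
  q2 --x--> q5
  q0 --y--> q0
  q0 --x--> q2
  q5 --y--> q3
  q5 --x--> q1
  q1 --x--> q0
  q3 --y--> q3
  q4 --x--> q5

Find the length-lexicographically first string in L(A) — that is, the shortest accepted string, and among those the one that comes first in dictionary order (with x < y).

xxx

A breadth-first search from q0 reaches an accepting state first via the path q0 → q2 → q5 → q1 on input xxx.
No string of length < 3 is accepted (BFS exhausts all shorter strings without reaching an accepting state), and xxx is the lexicographically least accepting string of length 3.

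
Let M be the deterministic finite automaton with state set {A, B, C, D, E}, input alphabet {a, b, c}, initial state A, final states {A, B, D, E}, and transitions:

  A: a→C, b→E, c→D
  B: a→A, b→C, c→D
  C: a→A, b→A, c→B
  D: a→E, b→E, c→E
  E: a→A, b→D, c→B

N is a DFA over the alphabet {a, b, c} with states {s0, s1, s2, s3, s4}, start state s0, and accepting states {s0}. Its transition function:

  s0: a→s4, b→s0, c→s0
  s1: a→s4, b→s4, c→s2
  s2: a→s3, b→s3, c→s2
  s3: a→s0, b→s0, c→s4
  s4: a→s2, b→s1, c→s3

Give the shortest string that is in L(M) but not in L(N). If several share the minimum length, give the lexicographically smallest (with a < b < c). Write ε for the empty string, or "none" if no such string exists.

The string aa is accepted by M but not by N.
No shorter string lies in the difference, and aa is the lexicographically first length-2 string in L(M) \ L(N).

aa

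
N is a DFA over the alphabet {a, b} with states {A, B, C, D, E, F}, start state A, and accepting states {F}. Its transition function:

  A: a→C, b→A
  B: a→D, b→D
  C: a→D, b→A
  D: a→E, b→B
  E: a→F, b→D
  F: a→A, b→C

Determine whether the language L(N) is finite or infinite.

infinite

State A is reachable from the start and can reach an accepting state, and it lies on the cycle A → A.
Traversing that cycle any number of times yields accepted strings of unbounded length, so the language is infinite.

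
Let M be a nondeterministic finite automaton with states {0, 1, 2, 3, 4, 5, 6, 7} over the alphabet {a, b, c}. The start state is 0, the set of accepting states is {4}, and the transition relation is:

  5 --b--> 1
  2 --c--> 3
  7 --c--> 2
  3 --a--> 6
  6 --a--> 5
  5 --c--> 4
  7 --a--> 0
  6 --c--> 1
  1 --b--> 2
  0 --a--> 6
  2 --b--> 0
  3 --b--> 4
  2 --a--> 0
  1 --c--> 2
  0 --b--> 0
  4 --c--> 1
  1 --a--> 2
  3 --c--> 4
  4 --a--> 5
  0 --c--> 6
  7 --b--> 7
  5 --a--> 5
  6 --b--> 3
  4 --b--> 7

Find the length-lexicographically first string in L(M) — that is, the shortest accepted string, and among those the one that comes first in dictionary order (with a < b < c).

aac

A breadth-first search from 0 reaches an accepting state first via the path 0 → 6 → 5 → 4 on input aac.
No string of length < 3 is accepted (BFS exhausts all shorter strings without reaching an accepting state), and aac is the lexicographically least accepting string of length 3.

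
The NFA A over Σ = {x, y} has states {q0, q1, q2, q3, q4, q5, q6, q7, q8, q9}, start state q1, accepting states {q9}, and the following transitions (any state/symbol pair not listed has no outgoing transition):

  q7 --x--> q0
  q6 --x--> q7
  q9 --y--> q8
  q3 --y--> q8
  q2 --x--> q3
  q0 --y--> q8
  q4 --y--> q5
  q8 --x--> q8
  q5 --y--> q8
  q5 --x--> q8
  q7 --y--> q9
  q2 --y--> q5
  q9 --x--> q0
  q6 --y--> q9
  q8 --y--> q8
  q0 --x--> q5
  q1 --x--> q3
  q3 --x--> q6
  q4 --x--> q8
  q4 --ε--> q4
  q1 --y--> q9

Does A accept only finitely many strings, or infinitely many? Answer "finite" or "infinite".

finite

The useful states (reachable from q1 and able to reach an accepting state) are {q1, q3, q6, q7, q9}.
Restricted to these states the transition graph has no cycle, so every accepting path has bounded length and L is finite.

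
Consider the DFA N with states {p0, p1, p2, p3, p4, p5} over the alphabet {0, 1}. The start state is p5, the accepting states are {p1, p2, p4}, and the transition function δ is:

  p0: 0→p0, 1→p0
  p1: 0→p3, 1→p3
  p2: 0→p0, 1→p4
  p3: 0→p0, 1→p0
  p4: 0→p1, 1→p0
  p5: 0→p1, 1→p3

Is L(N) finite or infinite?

finite

The useful states (reachable from p5 and able to reach an accepting state) are {p1, p5}.
Restricted to these states the transition graph has no cycle, so every accepting path has bounded length and L is finite.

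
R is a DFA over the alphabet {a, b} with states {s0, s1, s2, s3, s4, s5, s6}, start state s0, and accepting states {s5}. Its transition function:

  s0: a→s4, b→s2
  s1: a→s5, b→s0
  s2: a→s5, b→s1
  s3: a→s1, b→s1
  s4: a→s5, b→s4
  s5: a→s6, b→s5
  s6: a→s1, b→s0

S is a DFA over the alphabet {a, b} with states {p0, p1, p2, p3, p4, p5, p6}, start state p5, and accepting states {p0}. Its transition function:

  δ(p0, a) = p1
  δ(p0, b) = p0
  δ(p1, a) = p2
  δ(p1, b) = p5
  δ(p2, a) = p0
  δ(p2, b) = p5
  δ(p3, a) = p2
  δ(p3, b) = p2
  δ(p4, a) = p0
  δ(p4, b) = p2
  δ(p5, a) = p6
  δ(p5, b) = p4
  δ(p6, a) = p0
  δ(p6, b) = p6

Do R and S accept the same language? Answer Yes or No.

Yes

Exploring the product automaton R × S from the start pair (s0, p5), following both machines on each input symbol, reaches 6 state pairs: (s0, p5), (s4, p6), (s2, p4), (s5, p0), (s1, p2), (s6, p1).
R accepts in {s5} and S accepts in {p0}. In every reachable pair the two components are either both accepting — (s5, p0) — or both non-accepting, so no string is accepted by exactly one of the machines: L(R) \ L(S) and L(S) \ L(R) are both empty.
Hence every string is accepted by R iff it is accepted by S, and the two languages coincide.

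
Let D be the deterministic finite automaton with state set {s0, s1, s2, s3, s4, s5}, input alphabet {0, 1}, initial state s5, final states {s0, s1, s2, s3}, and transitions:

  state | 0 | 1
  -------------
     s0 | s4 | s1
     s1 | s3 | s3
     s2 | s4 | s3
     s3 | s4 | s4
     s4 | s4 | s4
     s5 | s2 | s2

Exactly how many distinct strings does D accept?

4

The useful subgraph on states {s2, s3, s5} is acyclic, so L(D) is finite; the longest accepting path visits 3 useful states, giving maximum string length 2.
Counting accepting paths from s5 by length: 2 of length 1, 2 of length 2. Total 4.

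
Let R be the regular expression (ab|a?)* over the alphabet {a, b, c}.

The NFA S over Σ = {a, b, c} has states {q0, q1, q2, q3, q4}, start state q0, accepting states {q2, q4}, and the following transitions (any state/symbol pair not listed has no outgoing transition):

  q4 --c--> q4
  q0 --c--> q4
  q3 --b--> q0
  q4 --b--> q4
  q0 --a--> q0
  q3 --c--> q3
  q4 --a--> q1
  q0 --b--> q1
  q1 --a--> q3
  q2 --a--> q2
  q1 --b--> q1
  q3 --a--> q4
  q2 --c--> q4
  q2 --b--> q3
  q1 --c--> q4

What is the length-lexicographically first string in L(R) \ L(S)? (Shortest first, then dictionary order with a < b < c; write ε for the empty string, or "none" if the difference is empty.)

The empty string ε is accepted by R but not by S.
Since ε is the unique shortest string, it is the required witness.

ε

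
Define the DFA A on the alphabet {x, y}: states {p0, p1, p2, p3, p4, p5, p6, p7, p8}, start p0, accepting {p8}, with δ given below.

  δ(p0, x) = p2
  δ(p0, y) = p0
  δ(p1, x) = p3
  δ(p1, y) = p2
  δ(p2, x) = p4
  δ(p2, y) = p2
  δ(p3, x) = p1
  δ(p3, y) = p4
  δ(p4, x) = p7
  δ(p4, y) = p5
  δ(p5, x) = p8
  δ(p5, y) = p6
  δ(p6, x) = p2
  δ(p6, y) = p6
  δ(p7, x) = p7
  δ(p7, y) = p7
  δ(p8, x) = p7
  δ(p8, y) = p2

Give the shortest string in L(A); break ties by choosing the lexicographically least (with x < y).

A breadth-first search from p0 reaches an accepting state first via the path p0 → p2 → p4 → p5 → p8 on input xxyx.
No string of length < 4 is accepted (BFS exhausts all shorter strings without reaching an accepting state), and xxyx is the lexicographically least accepting string of length 4.

xxyx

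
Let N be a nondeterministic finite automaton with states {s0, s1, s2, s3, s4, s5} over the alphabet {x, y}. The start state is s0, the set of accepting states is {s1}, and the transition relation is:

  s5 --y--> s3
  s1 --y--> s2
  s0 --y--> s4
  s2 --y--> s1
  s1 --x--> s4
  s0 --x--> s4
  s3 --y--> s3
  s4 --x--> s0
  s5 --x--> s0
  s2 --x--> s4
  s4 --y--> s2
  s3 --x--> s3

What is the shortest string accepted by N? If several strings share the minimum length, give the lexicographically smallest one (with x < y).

A breadth-first search from s0 reaches an accepting state first via the path s0 → s4 → s2 → s1 on input xyy.
No string of length < 3 is accepted (BFS exhausts all shorter strings without reaching an accepting state), and xyy is the lexicographically least accepting string of length 3.

xyy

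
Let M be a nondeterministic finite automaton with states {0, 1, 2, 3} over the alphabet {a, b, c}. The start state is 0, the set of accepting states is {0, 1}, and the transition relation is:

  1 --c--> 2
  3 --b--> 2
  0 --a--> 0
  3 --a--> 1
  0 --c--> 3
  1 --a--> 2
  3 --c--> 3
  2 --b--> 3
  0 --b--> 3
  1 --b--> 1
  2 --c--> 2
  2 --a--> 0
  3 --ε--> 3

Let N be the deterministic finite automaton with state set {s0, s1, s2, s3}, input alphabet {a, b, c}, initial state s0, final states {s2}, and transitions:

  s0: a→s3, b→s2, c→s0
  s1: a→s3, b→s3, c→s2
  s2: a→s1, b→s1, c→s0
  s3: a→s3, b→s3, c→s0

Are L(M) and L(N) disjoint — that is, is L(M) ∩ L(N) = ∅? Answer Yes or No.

Exploring the product automaton M × N from the start pair (0, s0), following both machines on each input symbol, reaches 13 state pairs: (0, s0), (0, s3), (3, s2), (3, s0), (3, s3), (1, s1), (2, s1), (1, s3), (2, s2), (2, s3), (2, s0), (0, s1), (3, s1).
M accepts in {0, 1} and N accepts in {s2}; no reachable pair has both components accepting, so no string drives both machines to acceptance simultaneously and L(M) ∩ L(N) = ∅.
So no string is accepted by both, and the intersection is empty.

Yes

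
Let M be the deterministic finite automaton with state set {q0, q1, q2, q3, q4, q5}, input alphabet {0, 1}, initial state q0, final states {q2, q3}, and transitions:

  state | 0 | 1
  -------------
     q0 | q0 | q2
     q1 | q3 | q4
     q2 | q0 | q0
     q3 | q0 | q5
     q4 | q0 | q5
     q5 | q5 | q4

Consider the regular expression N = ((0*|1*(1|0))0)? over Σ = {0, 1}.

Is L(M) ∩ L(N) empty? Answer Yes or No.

Yes

Converting the expression N to a DFA (subset construction, then merging equivalent states) gives the minimal DFA with states {n0, n1, n2, n3, n4, n5}, start state n0, accepting states {n0, n1, n4, n5} and transitions n0: 0→n1, 1→n2; n1: 0→n1, 1→n3; n2: 0→n4, 1→n2; n3: 0→n3, 1→n3; n4: 0→n5, 1→n3; n5: 0→n3, 1→n3.
Exploring the product automaton M × N from the start pair (q0, n0), following both machines on each input symbol, reaches 8 state pairs: (q0, n0), (q0, n1), (q2, n2), (q2, n3), (q0, n4), (q0, n2), (q0, n3), (q0, n5).
M accepts in {q2, q3} and N accepts in {n0, n1, n4, n5}; no reachable pair has both components accepting, so no string drives both machines to acceptance simultaneously and L(M) ∩ L(N) = ∅.
So no string is accepted by both, and the intersection is empty.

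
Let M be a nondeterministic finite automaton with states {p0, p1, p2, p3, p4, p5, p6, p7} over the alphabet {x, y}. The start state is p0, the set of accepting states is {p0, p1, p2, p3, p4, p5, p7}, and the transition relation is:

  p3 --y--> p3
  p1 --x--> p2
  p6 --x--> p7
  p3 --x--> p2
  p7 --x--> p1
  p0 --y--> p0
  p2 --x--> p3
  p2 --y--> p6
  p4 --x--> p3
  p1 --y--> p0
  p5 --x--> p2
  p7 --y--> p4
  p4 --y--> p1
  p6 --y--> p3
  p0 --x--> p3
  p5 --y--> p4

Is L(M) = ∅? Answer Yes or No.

No

The empty string ε is accepted: the run p0 ends in the accepting state p0.
Since at least one string is accepted, L(M) is not empty.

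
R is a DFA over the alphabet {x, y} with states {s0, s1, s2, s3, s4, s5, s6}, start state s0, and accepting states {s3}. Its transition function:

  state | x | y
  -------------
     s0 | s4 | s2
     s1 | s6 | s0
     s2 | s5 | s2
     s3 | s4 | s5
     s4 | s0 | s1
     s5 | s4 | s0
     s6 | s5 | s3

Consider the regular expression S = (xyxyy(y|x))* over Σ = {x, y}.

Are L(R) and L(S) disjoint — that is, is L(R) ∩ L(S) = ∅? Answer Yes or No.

Yes

Converting the expression S to a DFA (subset construction, then merging equivalent states) gives the minimal DFA with states {r0, r1, r2, r3, r4, r5, r6}, start state r0, accepting states {r0} and transitions r0: x→r1, y→r2; r1: x→r2, y→r3; r2: x→r2, y→r2; r3: x→r4, y→r2; r4: x→r2, y→r5; r5: x→r2, y→r6; r6: x→r0, y→r0.
Exploring the product automaton R × S from the start pair (s0, r0), following both machines on each input symbol, reaches 26 state pairs: (s0, r0), (s4, r1), (s2, r2), (s0, r2), (s1, r3), (s5, r2), (s4, r2), (s6, r4), (s1, r2), (s3, r5), (s6, r2), (s5, r6), (s3, r2), (s4, r0), (s0, r1), (s2, r3), (s5, r4), (s0, r5), (s2, r6), (s5, r0), (s2, r0), (s5, r1), (s0, r3), (s4, r4), (s1, r5), (s0, r6).
R accepts in {s3} and S accepts in {r0}; no reachable pair has both components accepting, so no string drives both machines to acceptance simultaneously and L(R) ∩ L(S) = ∅.
So no string is accepted by both, and the intersection is empty.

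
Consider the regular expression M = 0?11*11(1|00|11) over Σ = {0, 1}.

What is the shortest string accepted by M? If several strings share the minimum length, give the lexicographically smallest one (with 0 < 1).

1111

By inspection of the expression, no string of length less than 4 matches, and 1111 is the lexicographically first match of length 4.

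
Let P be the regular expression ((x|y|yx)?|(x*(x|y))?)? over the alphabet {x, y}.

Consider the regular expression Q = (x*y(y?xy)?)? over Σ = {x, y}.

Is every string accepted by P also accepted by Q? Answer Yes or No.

No

The string x is in L(P) but not in L(Q).
So L(P) ⊄ L(Q).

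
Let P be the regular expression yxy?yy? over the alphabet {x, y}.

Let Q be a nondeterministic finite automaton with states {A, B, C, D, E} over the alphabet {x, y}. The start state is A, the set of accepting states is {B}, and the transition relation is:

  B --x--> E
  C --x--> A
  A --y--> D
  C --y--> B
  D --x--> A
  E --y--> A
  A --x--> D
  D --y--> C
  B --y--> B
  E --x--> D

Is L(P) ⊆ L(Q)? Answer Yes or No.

No

The string yxy is in L(P) but not in L(Q).
So L(P) ⊄ L(Q).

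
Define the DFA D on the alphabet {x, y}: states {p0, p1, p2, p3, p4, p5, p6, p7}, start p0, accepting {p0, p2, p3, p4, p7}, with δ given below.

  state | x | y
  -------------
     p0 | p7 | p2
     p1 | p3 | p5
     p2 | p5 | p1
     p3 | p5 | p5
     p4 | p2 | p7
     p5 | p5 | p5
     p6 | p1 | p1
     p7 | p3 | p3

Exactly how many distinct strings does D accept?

The useful subgraph on states {p0, p1, p2, p3, p7} is acyclic, so L(D) is finite; the longest accepting path visits 4 useful states, giving maximum string length 3.
Counting accepting paths from p0 by length: 1 of length 0, 2 of length 1, 2 of length 2, 1 of length 3. Total 6.

6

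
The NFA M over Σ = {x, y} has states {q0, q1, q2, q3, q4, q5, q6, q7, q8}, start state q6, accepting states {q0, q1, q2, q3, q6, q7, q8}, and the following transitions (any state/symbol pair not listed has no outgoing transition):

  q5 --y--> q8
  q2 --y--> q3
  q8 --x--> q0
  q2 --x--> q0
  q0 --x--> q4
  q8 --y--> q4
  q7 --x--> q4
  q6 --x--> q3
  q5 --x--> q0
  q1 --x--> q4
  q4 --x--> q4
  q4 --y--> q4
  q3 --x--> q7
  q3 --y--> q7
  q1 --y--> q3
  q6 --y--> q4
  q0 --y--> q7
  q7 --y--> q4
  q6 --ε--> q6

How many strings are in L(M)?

The useful subgraph on states {q3, q6, q7} is acyclic, so L(M) is finite; the longest accepting path visits 3 useful states, giving maximum string length 2.
Counting accepting paths from q6 by length: 1 of length 0, 1 of length 1, 2 of length 2. Total 4.

4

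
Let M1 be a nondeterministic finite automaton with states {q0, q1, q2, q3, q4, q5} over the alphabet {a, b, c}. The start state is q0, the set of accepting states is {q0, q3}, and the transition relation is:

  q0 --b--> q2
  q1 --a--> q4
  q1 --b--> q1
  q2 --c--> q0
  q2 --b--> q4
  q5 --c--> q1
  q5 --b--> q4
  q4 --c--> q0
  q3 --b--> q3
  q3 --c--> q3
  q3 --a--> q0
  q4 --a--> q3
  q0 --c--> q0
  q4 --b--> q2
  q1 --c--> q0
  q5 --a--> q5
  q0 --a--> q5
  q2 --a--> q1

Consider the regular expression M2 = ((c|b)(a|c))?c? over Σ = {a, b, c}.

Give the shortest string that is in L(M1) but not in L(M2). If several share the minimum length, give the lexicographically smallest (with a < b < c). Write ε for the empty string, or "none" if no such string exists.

The string aba is accepted by M1 but not by M2.
No shorter string lies in the difference, and aba is the lexicographically first length-3 string in L(M1) \ L(M2).

aba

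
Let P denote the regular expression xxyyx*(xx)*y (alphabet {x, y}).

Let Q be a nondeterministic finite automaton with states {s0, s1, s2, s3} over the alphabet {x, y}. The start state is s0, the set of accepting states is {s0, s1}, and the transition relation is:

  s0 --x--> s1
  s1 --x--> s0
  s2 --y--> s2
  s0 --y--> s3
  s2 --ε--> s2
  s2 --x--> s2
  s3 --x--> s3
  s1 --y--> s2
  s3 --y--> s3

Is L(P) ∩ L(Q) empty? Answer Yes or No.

Yes

Converting the expression P to a DFA (subset construction, then merging equivalent states) gives the minimal DFA with states {p0, p1, p2, p3, p4, p5, p6}, start state p0, accepting states {p6} and transitions p0: x→p1, y→p2; p1: x→p3, y→p2; p2: x→p2, y→p2; p3: x→p2, y→p4; p4: x→p2, y→p5; p5: x→p5, y→p6; p6: x→p2, y→p2.
Exploring the product automaton P × Q from the start pair (p0, s0), following both machines on each input symbol, reaches 10 state pairs: (p0, s0), (p1, s1), (p2, s3), (p3, s0), (p2, s2), (p2, s1), (p4, s3), (p2, s0), (p5, s3), (p6, s3).
P accepts in {p6} and Q accepts in {s0, s1}; no reachable pair has both components accepting, so no string drives both machines to acceptance simultaneously and L(P) ∩ L(Q) = ∅.
So no string is accepted by both, and the intersection is empty.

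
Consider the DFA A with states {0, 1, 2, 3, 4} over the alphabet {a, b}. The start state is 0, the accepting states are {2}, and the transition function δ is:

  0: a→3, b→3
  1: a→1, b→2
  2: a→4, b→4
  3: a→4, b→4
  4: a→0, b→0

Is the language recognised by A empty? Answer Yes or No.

Yes

The states reachable from the start state are {0, 3, 4}.
None of the accepting states {2} is reachable, so no string is accepted and L(A) = ∅.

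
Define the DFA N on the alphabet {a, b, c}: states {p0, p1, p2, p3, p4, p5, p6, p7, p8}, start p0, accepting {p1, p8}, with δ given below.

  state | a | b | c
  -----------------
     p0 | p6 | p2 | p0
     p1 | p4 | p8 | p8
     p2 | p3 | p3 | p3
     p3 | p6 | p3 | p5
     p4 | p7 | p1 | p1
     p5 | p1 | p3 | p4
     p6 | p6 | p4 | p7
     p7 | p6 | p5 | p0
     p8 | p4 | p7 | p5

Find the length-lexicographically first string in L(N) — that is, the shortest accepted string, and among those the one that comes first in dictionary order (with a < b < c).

abb

A breadth-first search from p0 reaches an accepting state first via the path p0 → p6 → p4 → p1 on input abb.
No string of length < 3 is accepted (BFS exhausts all shorter strings without reaching an accepting state), and abb is the lexicographically least accepting string of length 3.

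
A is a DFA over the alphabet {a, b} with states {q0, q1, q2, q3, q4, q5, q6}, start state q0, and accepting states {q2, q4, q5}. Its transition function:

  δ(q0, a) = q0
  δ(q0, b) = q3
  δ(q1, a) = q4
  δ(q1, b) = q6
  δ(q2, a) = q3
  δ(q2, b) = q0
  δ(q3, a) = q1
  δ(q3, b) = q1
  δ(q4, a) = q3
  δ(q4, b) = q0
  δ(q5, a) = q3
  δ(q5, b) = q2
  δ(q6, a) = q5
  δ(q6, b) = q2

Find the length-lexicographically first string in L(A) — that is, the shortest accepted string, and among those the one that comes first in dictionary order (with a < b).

baa

A breadth-first search from q0 reaches an accepting state first via the path q0 → q3 → q1 → q4 on input baa.
No string of length < 3 is accepted (BFS exhausts all shorter strings without reaching an accepting state), and baa is the lexicographically least accepting string of length 3.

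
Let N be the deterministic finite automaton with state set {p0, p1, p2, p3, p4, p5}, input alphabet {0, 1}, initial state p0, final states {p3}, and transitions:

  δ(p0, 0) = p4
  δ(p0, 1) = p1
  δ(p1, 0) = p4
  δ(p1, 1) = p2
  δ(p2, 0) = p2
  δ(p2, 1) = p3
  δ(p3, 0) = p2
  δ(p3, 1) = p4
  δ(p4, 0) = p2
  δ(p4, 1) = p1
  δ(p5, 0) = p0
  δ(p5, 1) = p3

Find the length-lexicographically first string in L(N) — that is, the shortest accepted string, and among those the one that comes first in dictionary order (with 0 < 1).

001

A breadth-first search from p0 reaches an accepting state first via the path p0 → p4 → p2 → p3 on input 001.
No string of length < 3 is accepted (BFS exhausts all shorter strings without reaching an accepting state), and 001 is the lexicographically least accepting string of length 3.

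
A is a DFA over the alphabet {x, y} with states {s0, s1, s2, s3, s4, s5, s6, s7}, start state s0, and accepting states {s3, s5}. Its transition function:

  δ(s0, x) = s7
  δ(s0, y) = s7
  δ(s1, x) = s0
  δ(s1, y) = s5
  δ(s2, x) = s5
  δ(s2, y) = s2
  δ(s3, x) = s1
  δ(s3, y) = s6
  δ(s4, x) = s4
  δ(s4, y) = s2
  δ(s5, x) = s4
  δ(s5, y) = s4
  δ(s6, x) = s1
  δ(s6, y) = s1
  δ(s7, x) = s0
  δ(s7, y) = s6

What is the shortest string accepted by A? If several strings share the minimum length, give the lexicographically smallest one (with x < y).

xyxy

A breadth-first search from s0 reaches an accepting state first via the path s0 → s7 → s6 → s1 → s5 on input xyxy.
No string of length < 4 is accepted (BFS exhausts all shorter strings without reaching an accepting state), and xyxy is the lexicographically least accepting string of length 4.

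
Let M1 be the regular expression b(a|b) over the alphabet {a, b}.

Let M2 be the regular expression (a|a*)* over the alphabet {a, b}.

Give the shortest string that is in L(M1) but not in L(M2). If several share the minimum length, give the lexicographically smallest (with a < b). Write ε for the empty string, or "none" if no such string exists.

ba

The string ba is accepted by M1 but not by M2.
No shorter string lies in the difference, and ba is the lexicographically first length-2 string in L(M1) \ L(M2).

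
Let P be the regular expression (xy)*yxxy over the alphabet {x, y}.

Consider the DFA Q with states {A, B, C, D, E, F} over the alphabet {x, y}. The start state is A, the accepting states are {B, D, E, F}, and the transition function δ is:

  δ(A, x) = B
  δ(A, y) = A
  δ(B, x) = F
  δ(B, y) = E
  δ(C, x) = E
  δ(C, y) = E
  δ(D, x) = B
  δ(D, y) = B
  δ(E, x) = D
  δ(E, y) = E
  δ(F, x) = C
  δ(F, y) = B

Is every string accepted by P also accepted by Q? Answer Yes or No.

Converting the expression P to a DFA (subset construction, then merging equivalent states) gives the minimal DFA with states {p0, p1, p2, p3, p4, p5, p6}, start state p0, accepting states {p6} and transitions p0: x→p1, y→p2; p1: x→p3, y→p0; p2: x→p4, y→p3; p3: x→p3, y→p3; p4: x→p5, y→p3; p5: x→p3, y→p6; p6: x→p3, y→p3.
Exploring the product automaton P × Q from the start pair (p0, A), following both machines on each input symbol, reaches 20 state pairs: (p0, A), (p1, B), (p2, A), (p3, F), (p0, E), (p4, B), (p3, A), (p3, C), (p3, B), (p1, D), (p2, E), (p5, F), (p3, E), (p0, B), (p4, D), (p6, B), (p3, D), (p1, F), (p5, B), (p6, E).
P accepts in {p6} and Q accepts in {B, D, E, F}. The reachable pairs whose P-component is accepting are (p6, B), (p6, E); in each of them the Q-component is accepting too, so the product for L(P) \ L(Q) (P-component accepting, Q-component rejecting) has no reachable accepting pair and the difference is empty.
Hence every string in L(P) is also in L(Q).

Yes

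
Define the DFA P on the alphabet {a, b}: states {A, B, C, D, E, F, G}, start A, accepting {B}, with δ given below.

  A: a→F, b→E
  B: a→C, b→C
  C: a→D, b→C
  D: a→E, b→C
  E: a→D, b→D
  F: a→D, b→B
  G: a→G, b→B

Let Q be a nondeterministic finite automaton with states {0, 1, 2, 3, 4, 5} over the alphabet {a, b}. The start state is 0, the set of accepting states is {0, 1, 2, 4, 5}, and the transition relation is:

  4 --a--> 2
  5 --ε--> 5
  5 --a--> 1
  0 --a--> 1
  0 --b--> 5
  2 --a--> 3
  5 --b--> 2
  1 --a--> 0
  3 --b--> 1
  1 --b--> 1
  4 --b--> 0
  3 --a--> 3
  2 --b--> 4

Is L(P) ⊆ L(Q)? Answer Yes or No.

Exploring the product automaton P × Q from the start pair (A, 0), following both machines on each input symbol, reaches 17 state pairs: (A, 0), (F, 1), (E, 5), (D, 0), (B, 1), (D, 1), (D, 2), (E, 1), (C, 5), (C, 0), (C, 1), (E, 0), (E, 3), (C, 4), (C, 2), (D, 5), (D, 3).
P accepts in {B} and Q accepts in {0, 1, 2, 4, 5}. The reachable pairs whose P-component is accepting are (B, 1); in each of them the Q-component is accepting too, so the product for L(P) \ L(Q) (P-component accepting, Q-component rejecting) has no reachable accepting pair and the difference is empty.
Hence every string in L(P) is also in L(Q).

Yes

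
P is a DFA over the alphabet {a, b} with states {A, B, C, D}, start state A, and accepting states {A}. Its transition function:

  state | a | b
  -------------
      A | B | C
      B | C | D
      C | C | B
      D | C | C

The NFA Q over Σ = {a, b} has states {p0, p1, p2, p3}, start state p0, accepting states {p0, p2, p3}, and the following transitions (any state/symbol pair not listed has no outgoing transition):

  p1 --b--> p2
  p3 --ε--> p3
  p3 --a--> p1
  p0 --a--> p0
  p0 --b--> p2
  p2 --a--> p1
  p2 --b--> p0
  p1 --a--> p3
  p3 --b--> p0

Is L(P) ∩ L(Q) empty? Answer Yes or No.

The empty string ε is accepted by both P and Q.
Hence L(P) ∩ L(Q) ≠ ∅.

No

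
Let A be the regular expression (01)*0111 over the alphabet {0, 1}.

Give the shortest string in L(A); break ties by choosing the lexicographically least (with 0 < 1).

0111

By inspection of the expression, no string of length less than 4 matches, and 0111 is the lexicographically first match of length 4.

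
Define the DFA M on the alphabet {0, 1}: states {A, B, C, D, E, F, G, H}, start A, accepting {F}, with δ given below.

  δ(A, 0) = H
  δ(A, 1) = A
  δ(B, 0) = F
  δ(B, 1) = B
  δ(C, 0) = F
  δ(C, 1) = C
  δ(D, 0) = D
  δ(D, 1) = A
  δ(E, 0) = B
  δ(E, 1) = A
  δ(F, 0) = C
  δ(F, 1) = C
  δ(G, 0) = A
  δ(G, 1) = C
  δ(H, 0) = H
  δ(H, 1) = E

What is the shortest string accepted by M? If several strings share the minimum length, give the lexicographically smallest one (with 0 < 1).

A breadth-first search from A reaches an accepting state first via the path A → H → E → B → F on input 0100.
No string of length < 4 is accepted (BFS exhausts all shorter strings without reaching an accepting state), and 0100 is the lexicographically least accepting string of length 4.

0100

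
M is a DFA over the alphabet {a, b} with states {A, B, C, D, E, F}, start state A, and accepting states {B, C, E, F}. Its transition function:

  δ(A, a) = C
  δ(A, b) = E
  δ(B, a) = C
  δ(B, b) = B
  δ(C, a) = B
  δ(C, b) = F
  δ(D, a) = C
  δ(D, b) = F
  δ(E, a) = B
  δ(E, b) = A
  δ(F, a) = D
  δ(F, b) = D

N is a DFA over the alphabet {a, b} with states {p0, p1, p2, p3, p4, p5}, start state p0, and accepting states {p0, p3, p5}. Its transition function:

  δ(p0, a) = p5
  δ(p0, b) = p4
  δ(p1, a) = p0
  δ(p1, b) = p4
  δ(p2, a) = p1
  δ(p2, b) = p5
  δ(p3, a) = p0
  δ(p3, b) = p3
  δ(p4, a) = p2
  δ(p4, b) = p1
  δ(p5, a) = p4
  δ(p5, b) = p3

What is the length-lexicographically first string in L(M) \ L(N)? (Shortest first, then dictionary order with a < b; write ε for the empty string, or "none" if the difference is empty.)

The string b is accepted by M but not by N.
No shorter string lies in the difference, and b is the lexicographically first length-1 string in L(M) \ L(N).

b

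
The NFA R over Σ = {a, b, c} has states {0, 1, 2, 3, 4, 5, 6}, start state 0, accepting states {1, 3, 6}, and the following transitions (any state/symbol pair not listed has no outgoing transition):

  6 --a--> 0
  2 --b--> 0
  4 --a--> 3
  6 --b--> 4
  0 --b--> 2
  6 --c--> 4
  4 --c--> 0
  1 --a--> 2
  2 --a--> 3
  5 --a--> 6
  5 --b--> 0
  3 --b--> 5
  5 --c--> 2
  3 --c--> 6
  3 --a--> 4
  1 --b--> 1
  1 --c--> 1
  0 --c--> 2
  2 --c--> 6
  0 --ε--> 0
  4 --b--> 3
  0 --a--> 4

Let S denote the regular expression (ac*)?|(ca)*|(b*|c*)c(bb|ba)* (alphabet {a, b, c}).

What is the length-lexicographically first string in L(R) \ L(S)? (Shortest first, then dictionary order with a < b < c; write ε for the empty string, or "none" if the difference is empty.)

The string aa is accepted by R but not by S.
No shorter string lies in the difference, and aa is the lexicographically first length-2 string in L(R) \ L(S).

aa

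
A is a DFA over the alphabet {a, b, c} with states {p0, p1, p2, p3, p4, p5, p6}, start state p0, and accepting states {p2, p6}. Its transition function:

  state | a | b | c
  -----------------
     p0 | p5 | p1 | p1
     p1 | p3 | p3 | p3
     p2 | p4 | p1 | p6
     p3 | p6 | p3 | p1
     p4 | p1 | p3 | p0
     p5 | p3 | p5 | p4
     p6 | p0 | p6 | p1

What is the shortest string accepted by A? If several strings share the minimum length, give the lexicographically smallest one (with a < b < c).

aaa

A breadth-first search from p0 reaches an accepting state first via the path p0 → p5 → p3 → p6 on input aaa.
No string of length < 3 is accepted (BFS exhausts all shorter strings without reaching an accepting state), and aaa is the lexicographically least accepting string of length 3.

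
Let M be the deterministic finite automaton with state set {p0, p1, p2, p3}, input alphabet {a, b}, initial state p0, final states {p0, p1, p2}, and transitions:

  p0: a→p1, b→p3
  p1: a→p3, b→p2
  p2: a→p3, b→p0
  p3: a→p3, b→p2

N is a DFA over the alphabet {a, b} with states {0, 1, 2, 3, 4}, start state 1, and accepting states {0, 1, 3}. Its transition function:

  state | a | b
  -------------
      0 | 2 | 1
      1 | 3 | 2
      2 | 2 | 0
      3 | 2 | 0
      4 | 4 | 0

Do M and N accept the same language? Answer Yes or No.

Yes

Exploring the product automaton M × N from the start pair (p0, 1), following both machines on each input symbol, reaches 4 state pairs: (p0, 1), (p1, 3), (p3, 2), (p2, 0).
M accepts in {p0, p1, p2} and N accepts in {0, 1, 3}. In every reachable pair the two components are either both accepting — (p0, 1), (p1, 3), (p2, 0) — or both non-accepting, so no string is accepted by exactly one of the machines: L(M) \ L(N) and L(N) \ L(M) are both empty.
Hence every string is accepted by M iff it is accepted by N, and the two languages coincide.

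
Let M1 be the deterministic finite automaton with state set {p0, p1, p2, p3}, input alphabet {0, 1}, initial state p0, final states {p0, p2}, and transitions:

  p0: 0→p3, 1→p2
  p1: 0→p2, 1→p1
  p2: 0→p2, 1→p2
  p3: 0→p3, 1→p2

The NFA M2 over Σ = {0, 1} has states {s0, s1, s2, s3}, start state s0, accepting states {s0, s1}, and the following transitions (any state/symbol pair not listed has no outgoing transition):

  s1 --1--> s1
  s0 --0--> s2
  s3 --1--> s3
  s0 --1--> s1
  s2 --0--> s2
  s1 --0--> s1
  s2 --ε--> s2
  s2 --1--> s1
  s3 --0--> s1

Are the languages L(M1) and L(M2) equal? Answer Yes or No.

Exploring the product automaton M1 × M2 from the start pair (p0, s0), following both machines on each input symbol, reaches 3 state pairs: (p0, s0), (p3, s2), (p2, s1).
M1 accepts in {p0, p2} and M2 accepts in {s0, s1}. In every reachable pair the two components are either both accepting — (p0, s0), (p2, s1) — or both non-accepting, so no string is accepted by exactly one of the machines: L(M1) \ L(M2) and L(M2) \ L(M1) are both empty.
Hence every string is accepted by M1 iff it is accepted by M2, and the two languages coincide.

Yes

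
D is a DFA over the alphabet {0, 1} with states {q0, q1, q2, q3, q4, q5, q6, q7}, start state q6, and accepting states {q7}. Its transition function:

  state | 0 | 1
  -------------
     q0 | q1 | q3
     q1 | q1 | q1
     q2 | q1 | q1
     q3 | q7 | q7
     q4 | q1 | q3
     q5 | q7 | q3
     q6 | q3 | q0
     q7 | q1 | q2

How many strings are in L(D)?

4

The useful subgraph on states {q0, q3, q6, q7} is acyclic, so L(D) is finite; the longest accepting path visits 4 useful states, giving maximum string length 3.
Counting accepting paths from q6 by length: 2 of length 2, 2 of length 3. Total 4.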